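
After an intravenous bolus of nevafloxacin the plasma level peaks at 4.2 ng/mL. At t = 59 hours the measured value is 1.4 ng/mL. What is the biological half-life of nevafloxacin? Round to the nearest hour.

37 hours

A/A₀ = 1.4/4.2 ≈ 0.33333.
n = log₂(3) ≈ 1.585 half-lives elapsed in 59 hours.
t½ = 59/1.585 ≈ 37.225 hours.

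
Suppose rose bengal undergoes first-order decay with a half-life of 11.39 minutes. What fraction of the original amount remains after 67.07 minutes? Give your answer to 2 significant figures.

0.017

n = 67.07/11.39 ≈ 5.8885 half-lives.
Fraction remaining = (1/2)^5.8885 ≈ 0.01688.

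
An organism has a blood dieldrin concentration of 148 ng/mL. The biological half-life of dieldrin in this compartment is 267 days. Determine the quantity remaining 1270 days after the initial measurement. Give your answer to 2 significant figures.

5.5 ng/mL

Number of half-lives: n = 1270/267 ≈ 4.7566.
Remaining = 148 × (1/2)^4.7566 = 148 × 0.036994 ≈ 5.4752 ng/mL.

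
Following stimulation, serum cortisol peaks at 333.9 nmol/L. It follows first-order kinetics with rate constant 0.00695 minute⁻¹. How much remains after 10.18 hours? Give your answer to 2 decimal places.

4.79 nmol/L

t½ = ln 2 / λ = 0.69315 / 0.00695 ≈ 99.733 minutes.
Convert the elapsed time: 10.18 hours = 610.8 minutes.
Number of half-lives: n = 610.8/99.733 ≈ 6.1243.
Remaining = 333.9 × (1/2)^6.1243 = 333.9 × 0.014335 ≈ 4.7864 nmol/L.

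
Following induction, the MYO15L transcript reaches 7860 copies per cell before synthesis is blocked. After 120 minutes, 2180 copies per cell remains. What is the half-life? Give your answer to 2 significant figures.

A/A₀ = 2180/7860 ≈ 0.27735.
n = log₂(3.6055) ≈ 1.8502 half-lives elapsed in 120 minutes.
t½ = 120/1.8502 ≈ 64.858 minutes.

65 minutes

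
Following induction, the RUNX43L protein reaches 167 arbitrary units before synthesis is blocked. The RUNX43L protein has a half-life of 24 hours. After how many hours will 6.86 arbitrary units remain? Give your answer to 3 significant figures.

111 hours

Fraction remaining = 6.86/167 ≈ 0.041078.
n = log₂(167/6.86) = ln(24.344)/ln 2 ≈ 4.6055 half-lives.
t = n × t½ = 4.6055 × 24 ≈ 110.53 hours.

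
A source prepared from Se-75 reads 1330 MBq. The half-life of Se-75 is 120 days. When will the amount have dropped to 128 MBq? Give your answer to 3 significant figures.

Fraction remaining = 128/1330 ≈ 0.096241.
n = log₂(1330/128) = ln(10.391)/ln 2 ≈ 3.3772 half-lives.
t = n × t½ = 3.3772 × 120 ≈ 405.27 days.

405 days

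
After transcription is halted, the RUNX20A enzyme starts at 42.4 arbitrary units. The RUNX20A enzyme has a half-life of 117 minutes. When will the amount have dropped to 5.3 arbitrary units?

351 minutes

5.3/42.4 = 1/8, so 3 half-lives have elapsed.
t = 3 × 117 = 351 minutes.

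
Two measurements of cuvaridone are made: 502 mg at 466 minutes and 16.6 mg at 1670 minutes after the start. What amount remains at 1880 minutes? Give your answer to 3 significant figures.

Over Δt = 1670 − 466 = 1204 minutes, the level fell by a factor of 502/16.6 ≈ 30.241.
n = log₂(30.241) ≈ 4.9184 half-lives, so t½ = 1204/4.9184 ≈ 244.79 minutes.
From t = 1670 to t = 1880: 16.6 × (1/2)^((1880−1670)/244.79) ≈ 9.1594 mg.

9.16 mg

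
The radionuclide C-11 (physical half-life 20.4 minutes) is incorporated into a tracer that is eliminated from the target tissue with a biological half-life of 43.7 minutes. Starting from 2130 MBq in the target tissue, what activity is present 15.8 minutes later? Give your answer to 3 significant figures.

1/t_eff = 1/t_phys + 1/t_biol = 1/20.4 + 1/43.7 = 0.071903 per minute.
t_eff = 20.4 × 43.7 / (20.4 + 43.7) ≈ 13.908 minutes.
Remaining = 2130 × (1/2)^(15.8/13.908) = 2130 × (1/2)^1.1361 ≈ 969.15 MBq.

969 MBq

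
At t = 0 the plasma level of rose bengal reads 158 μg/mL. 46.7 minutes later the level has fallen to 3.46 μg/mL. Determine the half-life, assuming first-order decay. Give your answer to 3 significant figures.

8.47 minutes

A/A₀ = 3.46/158 ≈ 0.021899.
n = log₂(45.665) ≈ 5.513 half-lives elapsed in 46.7 minutes.
t½ = 46.7/5.513 ≈ 8.4709 minutes.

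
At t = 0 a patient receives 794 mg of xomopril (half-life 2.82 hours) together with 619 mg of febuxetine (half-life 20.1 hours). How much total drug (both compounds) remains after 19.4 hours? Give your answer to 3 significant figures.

xomopril: 794 × (1/2)^(19.4/2.82) = 794 × (1/2)^6.8794 ≈ 6.7438 mg.
febuxetine: 619 × (1/2)^(19.4/20.1) = 619 × (1/2)^0.96517 ≈ 317.06 mg.
Total = 6.7438 + 317.06 ≈ 323.81 mg.

324 mg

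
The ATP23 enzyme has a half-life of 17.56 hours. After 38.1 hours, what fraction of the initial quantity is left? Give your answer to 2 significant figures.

n = 38.1/17.56 ≈ 2.1697 half-lives.
Fraction remaining = (1/2)^2.1697 ≈ 0.22226.

0.22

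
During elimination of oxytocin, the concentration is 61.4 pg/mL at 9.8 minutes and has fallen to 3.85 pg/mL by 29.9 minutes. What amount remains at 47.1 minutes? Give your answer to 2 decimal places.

Over Δt = 29.9 − 9.8 = 20.1 minutes, the level fell by a factor of 61.4/3.85 ≈ 15.948.
n = log₂(15.948) ≈ 3.9953 half-lives, so t½ = 20.1/3.9953 ≈ 5.0309 minutes.
From t = 29.9 to t = 47.1: 3.85 × (1/2)^((47.1−29.9)/5.0309) ≈ 0.35998 pg/mL.

0.36 pg/mL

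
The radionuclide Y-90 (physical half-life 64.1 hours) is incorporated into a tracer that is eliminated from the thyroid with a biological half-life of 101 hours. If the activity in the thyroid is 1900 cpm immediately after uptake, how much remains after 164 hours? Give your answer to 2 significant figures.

100 cpm

1/t_eff = 1/t_phys + 1/t_biol = 1/64.1 + 1/101 = 0.025502 per hour.
t_eff = 64.1 × 101 / (64.1 + 101) ≈ 39.213 hours.
Remaining = 1900 × (1/2)^(164/39.213) = 1900 × (1/2)^4.1823 ≈ 104.66 cpm.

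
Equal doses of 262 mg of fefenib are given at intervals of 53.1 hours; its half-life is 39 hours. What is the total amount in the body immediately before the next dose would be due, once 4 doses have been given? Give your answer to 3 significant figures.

The 4 doses were given 212.4, 159.3, 106.2, 53.1 hours ago.
Total = 262·(1/2)^(212.4/39) + 262·(1/2)^(159.3/39) + 262·(1/2)^(106.2/39) + 262·(1/2)^(53.1/39)
      = 6.0096 + 15.442 + 39.68 + 101.96 ≈ 163.09 mg.

163 mg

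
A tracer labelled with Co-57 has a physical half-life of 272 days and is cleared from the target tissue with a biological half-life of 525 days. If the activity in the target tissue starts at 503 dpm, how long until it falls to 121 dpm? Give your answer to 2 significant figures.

370 days

1/t_eff = 1/t_phys + 1/t_biol = 1/272 + 1/525 = 0.0055812 per day.
t_eff = 272 × 525 / (272 + 525) ≈ 179.17 days.
n = log₂(503/121) ≈ 2.0556; t = 2.0556 × 179.17 ≈ 368.3 days.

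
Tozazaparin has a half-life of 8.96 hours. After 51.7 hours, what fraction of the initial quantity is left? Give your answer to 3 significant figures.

0.0183

n = 51.7/8.96 ≈ 5.7701 half-lives.
Fraction remaining = (1/2)^5.7701 ≈ 0.018324.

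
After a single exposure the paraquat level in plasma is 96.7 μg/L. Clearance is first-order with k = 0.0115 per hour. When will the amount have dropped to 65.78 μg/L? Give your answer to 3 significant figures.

33.5 hours

t½ = ln 2 / k = 0.69315 / 0.0115 ≈ 60.274 hours.
Fraction remaining = 65.78/96.7 ≈ 0.68025.
n = log₂(96.7/65.78) = ln(1.4701)/ln 2 ≈ 0.55587 half-lives.
t = n × t½ = 0.55587 × 60.274 ≈ 33.504 hours.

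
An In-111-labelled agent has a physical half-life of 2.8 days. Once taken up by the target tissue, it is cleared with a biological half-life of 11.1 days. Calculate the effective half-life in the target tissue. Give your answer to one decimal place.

1/t_eff = 1/t_phys + 1/t_biol = 1/2.8 + 1/11.1 = 0.44723 per day.
t_eff = 2.8 × 11.1 / (2.8 + 11.1) ≈ 2.236 days.

2.2 days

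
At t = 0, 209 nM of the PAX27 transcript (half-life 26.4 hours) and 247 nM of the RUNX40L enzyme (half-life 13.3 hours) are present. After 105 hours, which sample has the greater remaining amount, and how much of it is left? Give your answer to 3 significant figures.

PAX27 transcript, 13.3 nM

PAX27 transcript: 209 × (1/2)^3.9773 ≈ 13.27 nM.
RUNX40L enzyme: 247 × (1/2)^7.8947 ≈ 1.0379 nM.
PAX27 transcript has more remaining, at ≈ 13.27 nM.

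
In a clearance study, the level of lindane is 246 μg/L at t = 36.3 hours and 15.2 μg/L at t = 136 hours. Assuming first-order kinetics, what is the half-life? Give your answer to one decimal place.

Over Δt = 136 − 36.3 = 99.7 hours, the level fell by a factor of 246/15.2 ≈ 16.184.
n = log₂(16.184) ≈ 4.0165 half-lives, so t½ = 99.7/4.0165 ≈ 24.823 hours.

24.8 hours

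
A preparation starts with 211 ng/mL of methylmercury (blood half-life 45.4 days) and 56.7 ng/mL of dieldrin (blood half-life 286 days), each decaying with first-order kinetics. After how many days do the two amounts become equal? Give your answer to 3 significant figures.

Set 211·(1/2)^(t/45.4) = 56.7·(1/2)^(t/286).
Taking log₂: log₂(211/56.7) = t·(1/45.4 − 1/286).
log₂(3.7213) = 1.8958; 1/45.4 − 1/286 = 0.01853.
t = 1.8958 / 0.01853 ≈ 102.31 days.

102 days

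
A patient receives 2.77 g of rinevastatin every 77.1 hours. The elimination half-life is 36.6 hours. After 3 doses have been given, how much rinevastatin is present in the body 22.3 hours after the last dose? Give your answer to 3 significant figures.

The 3 doses were given 176.5, 99.4, 22.3 hours ago.
Total = 2.77·(1/2)^(176.5/36.6) + 2.77·(1/2)^(99.4/36.6) + 2.77·(1/2)^(22.3/36.6)
      = 0.097902 + 0.42163 + 1.8158 ≈ 2.3353 g.

2.34 g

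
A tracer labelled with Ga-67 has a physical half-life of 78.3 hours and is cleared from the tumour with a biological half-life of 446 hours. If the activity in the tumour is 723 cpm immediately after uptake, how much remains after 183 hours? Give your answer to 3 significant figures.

1/t_eff = 1/t_phys + 1/t_biol = 1/78.3 + 1/446 = 0.015014 per hour.
t_eff = 78.3 × 446 / (78.3 + 446) ≈ 66.607 hours.
Remaining = 723 × (1/2)^(183/66.607) = 723 × (1/2)^2.7475 ≈ 107.66 cpm.

108 cpm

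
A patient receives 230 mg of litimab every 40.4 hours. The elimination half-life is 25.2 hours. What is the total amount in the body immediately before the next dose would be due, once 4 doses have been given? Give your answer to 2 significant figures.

The 4 doses were given 161.6, 121.2, 80.8, 40.4 hours ago.
Total = 230·(1/2)^(161.6/25.2) + 230·(1/2)^(121.2/25.2) + 230·(1/2)^(80.8/25.2) + 230·(1/2)^(40.4/25.2)
      = 2.6997 + 8.2019 + 24.918 + 75.705 ≈ 111.52 mg.

110 mg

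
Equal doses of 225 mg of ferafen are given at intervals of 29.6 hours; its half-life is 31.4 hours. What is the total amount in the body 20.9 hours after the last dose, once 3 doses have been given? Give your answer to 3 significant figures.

254 mg

The 3 doses were given 80.1, 50.5, 20.9 hours ago.
Total = 225·(1/2)^(80.1/31.4) + 225·(1/2)^(50.5/31.4) + 225·(1/2)^(20.9/31.4)
      = 38.394 + 73.798 + 141.85 ≈ 254.04 mg.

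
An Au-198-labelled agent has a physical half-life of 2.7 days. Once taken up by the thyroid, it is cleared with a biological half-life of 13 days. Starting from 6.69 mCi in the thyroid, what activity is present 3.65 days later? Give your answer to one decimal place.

2.2 mCi

1/t_eff = 1/t_phys + 1/t_biol = 1/2.7 + 1/13 = 0.44729 per day.
t_eff = 2.7 × 13 / (2.7 + 13) ≈ 2.2357 days.
Remaining = 6.69 × (1/2)^(3.65/2.2357) = 6.69 × (1/2)^1.6326 ≈ 2.1575 mCi.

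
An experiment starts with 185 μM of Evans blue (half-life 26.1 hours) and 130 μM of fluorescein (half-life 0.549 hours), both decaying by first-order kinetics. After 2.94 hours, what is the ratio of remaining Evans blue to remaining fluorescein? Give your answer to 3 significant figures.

53.9

Evans blue: 185 × (1/2)^(2.94/26.1) = 185 × (1/2)^0.11264 ≈ 171.1 μM.
fluorescein: 130 × (1/2)^(2.94/0.549) = 130 × (1/2)^5.3552 ≈ 3.1759 μM.
Ratio ≈ 171.1 / 3.1759 ≈ 53.876.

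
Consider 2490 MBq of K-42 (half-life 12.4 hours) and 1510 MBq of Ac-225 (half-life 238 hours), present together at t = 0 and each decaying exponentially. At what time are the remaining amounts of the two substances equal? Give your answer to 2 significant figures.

Set 2490·(1/2)^(t/12.4) = 1510·(1/2)^(t/238).
Taking log₂: log₂(2490/1510) = t·(1/12.4 − 1/238).
log₂(1.649) = 0.7216; 1/12.4 − 1/238 = 0.076443.
t = 0.7216 / 0.076443 ≈ 9.4396 hours.

9.4 hours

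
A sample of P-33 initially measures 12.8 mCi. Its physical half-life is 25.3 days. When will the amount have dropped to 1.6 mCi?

1.6/12.8 = 1/8, so 3 half-lives have elapsed.
t = 3 × 25.3 = 75.9 days.

75.9 days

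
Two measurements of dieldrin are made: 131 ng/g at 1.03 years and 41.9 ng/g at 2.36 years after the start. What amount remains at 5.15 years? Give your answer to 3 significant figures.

3.83 ng/g

Over Δt = 2.36 − 1.03 = 1.33 years, the level fell by a factor of 131/41.9 ≈ 3.1265.
n = log₂(3.1265) ≈ 1.6445 half-lives, so t½ = 1.33/1.6445 ≈ 0.80873 years.
From t = 2.36 to t = 5.15: 41.9 × (1/2)^((5.15−2.36)/0.80873) ≈ 3.8345 ng/g.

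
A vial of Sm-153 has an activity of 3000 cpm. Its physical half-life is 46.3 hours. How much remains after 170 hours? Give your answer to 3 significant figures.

235 cpm

Number of half-lives: n = 170/46.3 ≈ 3.6717.
Remaining = 3000 × (1/2)^3.6717 = 3000 × 0.07847 ≈ 235.41 cpm.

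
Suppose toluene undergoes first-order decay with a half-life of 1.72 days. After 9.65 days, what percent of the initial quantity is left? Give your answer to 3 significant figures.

n = 9.65/1.72 ≈ 5.6105 half-lives.
Fraction remaining = (1/2)^5.6105 ≈ 0.020468, i.e. 2.0468%.

2.05%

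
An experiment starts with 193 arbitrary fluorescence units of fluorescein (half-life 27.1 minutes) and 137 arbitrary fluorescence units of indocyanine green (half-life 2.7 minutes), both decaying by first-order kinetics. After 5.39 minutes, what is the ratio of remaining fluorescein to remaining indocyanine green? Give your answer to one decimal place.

fluorescein: 193 × (1/2)^(5.39/27.1) = 193 × (1/2)^0.19889 ≈ 168.15 arbitrary fluorescence units.
indocyanine green: 137 × (1/2)^(5.39/2.7) = 137 × (1/2)^1.9963 ≈ 34.338 arbitrary fluorescence units.
Ratio ≈ 168.15 / 34.338 ≈ 4.8968.

4.9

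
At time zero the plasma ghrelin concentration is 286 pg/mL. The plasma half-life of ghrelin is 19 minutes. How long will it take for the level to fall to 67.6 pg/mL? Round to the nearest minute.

40 minutes

Fraction remaining = 67.6/286 ≈ 0.23636.
n = log₂(286/67.6) = ln(4.2308)/ln 2 ≈ 2.0809 half-lives.
t = n × t½ = 2.0809 × 19 ≈ 39.537 minutes.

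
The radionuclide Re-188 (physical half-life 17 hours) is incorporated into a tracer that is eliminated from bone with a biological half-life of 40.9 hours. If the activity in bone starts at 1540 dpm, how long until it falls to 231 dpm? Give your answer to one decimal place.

32.9 hours

1/t_eff = 1/t_phys + 1/t_biol = 1/17 + 1/40.9 = 0.083273 per hour.
t_eff = 17 × 40.9 / (17 + 40.9) ≈ 12.009 hours.
n = log₂(1540/231) ≈ 2.737; t = 2.737 × 12.009 ≈ 32.867 hours.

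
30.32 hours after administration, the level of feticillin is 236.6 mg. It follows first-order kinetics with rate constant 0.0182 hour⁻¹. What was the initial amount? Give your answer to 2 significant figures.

410 mg

t½ = ln 2 / λ = 0.69315 / 0.0182 ≈ 38.085 hours.
Number of half-lives elapsed: n = 30.32/38.085 ≈ 0.79611.
A₀ = A × 2^n = 236.6 × 2^0.79611 = 236.6 × 1.7364 ≈ 410.84 mg.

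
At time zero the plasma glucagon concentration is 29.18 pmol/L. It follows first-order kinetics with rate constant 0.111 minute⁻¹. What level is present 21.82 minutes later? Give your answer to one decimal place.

t½ = ln 2 / λ = 0.69315 / 0.111 ≈ 6.2446 minutes.
Number of half-lives: n = 21.82/6.2446 ≈ 3.4942.
Remaining = 29.18 × (1/2)^3.4942 = 29.18 × 0.088742 ≈ 2.5895 pmol/L.

2.6 pmol/L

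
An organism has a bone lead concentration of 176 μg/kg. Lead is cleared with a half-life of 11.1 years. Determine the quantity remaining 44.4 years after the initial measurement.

Elapsed time is 4 half-lives (44.4/11.1).
Each half-life halves the amount: 176 × (1/2)^4 = 176/16 = 11 μg/kg.

11 μg/kg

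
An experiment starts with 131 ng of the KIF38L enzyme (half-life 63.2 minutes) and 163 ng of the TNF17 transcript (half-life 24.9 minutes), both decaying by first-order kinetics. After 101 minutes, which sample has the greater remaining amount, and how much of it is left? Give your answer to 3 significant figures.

KIF38L enzyme: 131 × (1/2)^1.5981 ≈ 43.271 ng.
TNF17 transcript: 163 × (1/2)^4.0562 ≈ 9.7981 ng.
KIF38L enzyme has more remaining, at ≈ 43.271 ng.

KIF38L enzyme, 43.3 ng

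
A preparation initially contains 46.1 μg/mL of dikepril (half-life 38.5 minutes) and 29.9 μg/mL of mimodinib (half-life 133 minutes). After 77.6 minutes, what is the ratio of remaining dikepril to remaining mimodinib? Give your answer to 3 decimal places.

0.571

dikepril: 46.1 × (1/2)^(77.6/38.5) = 46.1 × (1/2)^2.0156 ≈ 11.401 μg/mL.
mimodinib: 29.9 × (1/2)^(77.6/133) = 29.9 × (1/2)^0.58346 ≈ 19.954 μg/mL.
Ratio ≈ 11.401 / 19.954 ≈ 0.57137.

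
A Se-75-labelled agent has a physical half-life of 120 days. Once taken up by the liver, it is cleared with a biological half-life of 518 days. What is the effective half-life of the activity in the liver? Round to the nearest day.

1/t_eff = 1/t_phys + 1/t_biol = 1/120 + 1/518 = 0.010264 per day.
t_eff = 120 × 518 / (120 + 518) ≈ 97.429 days.

97 days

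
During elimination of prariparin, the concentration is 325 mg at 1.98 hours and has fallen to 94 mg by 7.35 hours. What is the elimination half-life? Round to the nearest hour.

Over Δt = 7.35 − 1.98 = 5.37 hours, the level fell by a factor of 325/94 ≈ 3.4574.
n = log₂(3.4574) ≈ 1.7897 half-lives, so t½ = 5.37/1.7897 ≈ 3.0005 hours.

3 hours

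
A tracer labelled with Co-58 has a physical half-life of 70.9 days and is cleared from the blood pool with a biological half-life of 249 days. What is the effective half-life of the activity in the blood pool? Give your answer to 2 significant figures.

1/t_eff = 1/t_phys + 1/t_biol = 1/70.9 + 1/249 = 0.01812 per day.
t_eff = 70.9 × 249 / (70.9 + 249) ≈ 55.186 days.

55 days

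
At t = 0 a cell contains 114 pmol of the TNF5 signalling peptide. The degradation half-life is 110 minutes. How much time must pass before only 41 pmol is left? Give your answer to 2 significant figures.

Fraction remaining = 41/114 ≈ 0.35965.
n = log₂(114/41) = ln(2.7805)/ln 2 ≈ 1.4753 half-lives.
t = n × t½ = 1.4753 × 110 ≈ 162.29 minutes.

160 minutes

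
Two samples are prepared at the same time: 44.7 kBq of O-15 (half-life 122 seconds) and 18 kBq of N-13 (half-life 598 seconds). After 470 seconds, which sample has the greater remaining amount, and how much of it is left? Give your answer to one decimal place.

O-15: 44.7 × (1/2)^3.8525 ≈ 3.0946 kBq.
N-13: 18 × (1/2)^0.78595 ≈ 10.439 kBq.
N-13 has more remaining, at ≈ 10.439 kBq.

N-13, 10.4 kBq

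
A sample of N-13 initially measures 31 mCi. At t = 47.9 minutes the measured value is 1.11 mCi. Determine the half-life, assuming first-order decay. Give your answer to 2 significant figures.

10 minutes

A/A₀ = 1.11/31 ≈ 0.035806.
n = log₂(27.928) ≈ 4.8036 half-lives elapsed in 47.9 minutes.
t½ = 47.9/4.8036 ≈ 9.9716 minutes.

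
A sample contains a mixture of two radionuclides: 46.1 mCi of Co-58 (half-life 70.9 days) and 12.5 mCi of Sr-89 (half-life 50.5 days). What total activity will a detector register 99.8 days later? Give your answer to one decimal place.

Co-58: 46.1 × (1/2)^(99.8/70.9) = 46.1 × (1/2)^1.4076 ≈ 17.377 mCi.
Sr-89: 12.5 × (1/2)^(99.8/50.5) = 12.5 × (1/2)^1.9762 ≈ 3.1769 mCi.
Total = 17.377 + 3.1769 ≈ 20.554 mCi.

20.6 mCi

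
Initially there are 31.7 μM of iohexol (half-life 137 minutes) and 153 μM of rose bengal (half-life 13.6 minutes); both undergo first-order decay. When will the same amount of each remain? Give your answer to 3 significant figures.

Set 31.7·(1/2)^(t/137) = 153·(1/2)^(t/13.6).
Taking log₂: log₂(31.7/153) = t·(1/137 − 1/13.6).
log₂(0.20719) = -2.271; 1/137 − 1/13.6 = -0.06623.
t = -2.271 / -0.06623 ≈ 34.289 minutes.

34.3 minutes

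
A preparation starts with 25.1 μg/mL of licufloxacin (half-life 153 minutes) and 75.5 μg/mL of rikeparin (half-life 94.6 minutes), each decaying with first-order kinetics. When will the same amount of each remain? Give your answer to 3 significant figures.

394 minutes

Set 25.1·(1/2)^(t/153) = 75.5·(1/2)^(t/94.6).
Taking log₂: log₂(25.1/75.5) = t·(1/153 − 1/94.6).
log₂(0.33245) = -1.5888; 1/153 − 1/94.6 = -0.0040349.
t = -1.5888 / -0.0040349 ≈ 393.76 minutes.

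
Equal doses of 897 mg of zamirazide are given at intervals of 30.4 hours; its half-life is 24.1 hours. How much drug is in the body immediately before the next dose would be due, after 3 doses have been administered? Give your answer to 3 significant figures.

The 3 doses were given 91.2, 60.8, 30.4 hours ago.
Total = 897·(1/2)^(91.2/24.1) + 897·(1/2)^(60.8/24.1) + 897·(1/2)^(30.4/24.1)
      = 65.107 + 156.08 + 374.17 ≈ 595.36 mg.

595 mg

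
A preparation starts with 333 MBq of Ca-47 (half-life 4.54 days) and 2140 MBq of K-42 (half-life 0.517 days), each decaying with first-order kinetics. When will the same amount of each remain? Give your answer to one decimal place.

Set 333·(1/2)^(t/4.54) = 2140·(1/2)^(t/0.517).
Taking log₂: log₂(333/2140) = t·(1/4.54 − 1/0.517).
log₂(0.15561) = -2.684; 1/4.54 − 1/0.517 = -1.714.
t = -2.684 / -1.714 ≈ 1.566 days.

1.6 days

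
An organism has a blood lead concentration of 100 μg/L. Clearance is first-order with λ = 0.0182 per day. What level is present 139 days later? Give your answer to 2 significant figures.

8.0 μg/L

t½ = ln 2 / λ = 0.69315 / 0.0182 ≈ 38.085 days.
Number of half-lives: n = 139/38.085 ≈ 3.6497.
Remaining = 100 × (1/2)^3.6497 = 100 × 0.079675 ≈ 7.9675 μg/L.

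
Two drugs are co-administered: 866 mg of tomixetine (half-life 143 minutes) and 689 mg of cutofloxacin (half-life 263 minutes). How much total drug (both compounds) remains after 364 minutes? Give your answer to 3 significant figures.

412 mg

tomixetine: 866 × (1/2)^(364/143) = 866 × (1/2)^2.5455 ≈ 148.34 mg.
cutofloxacin: 689 × (1/2)^(364/263) = 689 × (1/2)^1.384 ≈ 263.99 mg.
Total = 148.34 + 263.99 ≈ 412.33 mg.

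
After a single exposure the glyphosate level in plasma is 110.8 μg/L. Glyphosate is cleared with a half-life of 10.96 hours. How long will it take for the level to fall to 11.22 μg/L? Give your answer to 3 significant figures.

36.2 hours

Fraction remaining = 11.22/110.8 ≈ 0.10126.
n = log₂(110.8/11.22) = ln(9.8752)/ln 2 ≈ 3.3038 half-lives.
t = n × t½ = 3.3038 × 10.96 ≈ 36.21 hours.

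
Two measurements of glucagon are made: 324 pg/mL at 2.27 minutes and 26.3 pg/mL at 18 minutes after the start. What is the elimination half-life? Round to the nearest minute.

Over Δt = 18 − 2.27 = 15.73 minutes, the level fell by a factor of 324/26.3 ≈ 12.319.
n = log₂(12.319) ≈ 3.6229 half-lives, so t½ = 15.73/3.6229 ≈ 4.3419 minutes.

4 minutes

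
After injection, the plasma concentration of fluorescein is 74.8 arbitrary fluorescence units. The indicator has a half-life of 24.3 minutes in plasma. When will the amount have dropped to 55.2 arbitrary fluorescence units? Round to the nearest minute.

11 minutes

Fraction remaining = 55.2/74.8 ≈ 0.73797.
n = log₂(74.8/55.2) = ln(1.3551)/ln 2 ≈ 0.43837 half-lives.
t = n × t½ = 0.43837 × 24.3 ≈ 10.652 minutes.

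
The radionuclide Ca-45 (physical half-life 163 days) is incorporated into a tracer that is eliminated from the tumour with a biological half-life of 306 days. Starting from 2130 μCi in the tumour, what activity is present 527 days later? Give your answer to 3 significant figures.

68.7 μCi

1/t_eff = 1/t_phys + 1/t_biol = 1/163 + 1/306 = 0.0094029 per day.
t_eff = 163 × 306 / (163 + 306) ≈ 106.35 days.
Remaining = 2130 × (1/2)^(527/106.35) = 2130 × (1/2)^4.9554 ≈ 68.655 μCi.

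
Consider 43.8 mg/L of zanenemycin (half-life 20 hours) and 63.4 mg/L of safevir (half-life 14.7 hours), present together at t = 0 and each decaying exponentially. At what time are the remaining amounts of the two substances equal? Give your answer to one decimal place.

29.6 hours

Set 43.8·(1/2)^(t/20) = 63.4·(1/2)^(t/14.7).
Taking log₂: log₂(43.8/63.4) = t·(1/20 − 1/14.7).
log₂(0.69085) = -0.53355; 1/20 − 1/14.7 = -0.018027.
t = -0.53355 / -0.018027 ≈ 29.597 hours.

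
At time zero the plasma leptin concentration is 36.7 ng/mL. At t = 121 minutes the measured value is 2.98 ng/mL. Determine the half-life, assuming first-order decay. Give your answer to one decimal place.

A/A₀ = 2.98/36.7 ≈ 0.081199.
n = log₂(12.315) ≈ 3.6224 half-lives elapsed in 121 minutes.
t½ = 121/3.6224 ≈ 33.403 minutes.

33.4 minutes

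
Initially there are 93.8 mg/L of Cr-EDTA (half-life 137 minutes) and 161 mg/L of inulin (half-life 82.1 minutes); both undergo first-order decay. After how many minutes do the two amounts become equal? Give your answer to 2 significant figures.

160 minutes

Set 93.8·(1/2)^(t/137) = 161·(1/2)^(t/82.1).
Taking log₂: log₂(93.8/161) = t·(1/137 − 1/82.1).
log₂(0.58261) = -0.7794; 1/137 − 1/82.1 = -0.004881.
t = -0.7794 / -0.004881 ≈ 159.68 minutes.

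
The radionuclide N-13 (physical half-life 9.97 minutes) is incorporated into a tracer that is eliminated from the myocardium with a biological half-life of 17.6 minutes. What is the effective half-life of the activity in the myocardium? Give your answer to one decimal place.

1/t_eff = 1/t_phys + 1/t_biol = 1/9.97 + 1/17.6 = 0.15712 per minute.
t_eff = 9.97 × 17.6 / (9.97 + 17.6) ≈ 6.3646 minutes.

6.4 minutes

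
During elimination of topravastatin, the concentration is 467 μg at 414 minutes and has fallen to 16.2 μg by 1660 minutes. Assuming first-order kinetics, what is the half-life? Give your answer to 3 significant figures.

257 minutes

Over Δt = 1660 − 414 = 1246 minutes, the level fell by a factor of 467/16.2 ≈ 28.827.
n = log₂(28.827) ≈ 4.8494 half-lives, so t½ = 1246/4.8494 ≈ 256.94 minutes.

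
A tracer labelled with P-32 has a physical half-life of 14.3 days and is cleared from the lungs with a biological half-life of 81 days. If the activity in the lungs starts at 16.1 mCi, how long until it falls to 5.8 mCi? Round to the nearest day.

1/t_eff = 1/t_phys + 1/t_biol = 1/14.3 + 1/81 = 0.082276 per day.
t_eff = 14.3 × 81 / (14.3 + 81) ≈ 12.154 days.
n = log₂(16.1/5.8) ≈ 1.4729; t = 1.4729 × 12.154 ≈ 17.902 days.

18 days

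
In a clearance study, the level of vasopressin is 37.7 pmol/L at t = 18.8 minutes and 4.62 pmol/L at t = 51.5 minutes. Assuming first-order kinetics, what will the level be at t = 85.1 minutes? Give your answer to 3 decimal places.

Over Δt = 51.5 − 18.8 = 32.7 minutes, the level fell by a factor of 37.7/4.62 ≈ 8.1602.
n = log₂(8.1602) ≈ 3.0286 half-lives, so t½ = 32.7/3.0286 ≈ 10.797 minutes.
From t = 51.5 to t = 85.1: 4.62 × (1/2)^((85.1−51.5)/10.797) ≈ 0.53438 pmol/L.

0.534 pmol/L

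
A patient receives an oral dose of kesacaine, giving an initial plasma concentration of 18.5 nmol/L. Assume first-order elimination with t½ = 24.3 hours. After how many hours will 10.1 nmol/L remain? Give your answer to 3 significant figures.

21.2 hours

Fraction remaining = 10.1/18.5 ≈ 0.54595.
n = log₂(18.5/10.1) = ln(1.8317)/ln 2 ≈ 0.87317 half-lives.
t = n × t½ = 0.87317 × 24.3 ≈ 21.218 hours.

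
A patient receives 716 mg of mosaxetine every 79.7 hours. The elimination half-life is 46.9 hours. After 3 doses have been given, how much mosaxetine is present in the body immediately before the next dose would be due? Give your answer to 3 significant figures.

The 3 doses were given 239.1, 159.4, 79.7 hours ago.
Total = 716·(1/2)^(239.1/46.9) + 716·(1/2)^(159.4/46.9) + 716·(1/2)^(79.7/46.9)
      = 20.904 + 67.888 + 220.47 ≈ 309.27 mg.

309 mg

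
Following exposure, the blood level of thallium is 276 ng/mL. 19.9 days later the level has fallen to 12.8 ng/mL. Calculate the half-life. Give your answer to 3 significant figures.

4.49 days

A/A₀ = 12.8/276 ≈ 0.046377.
n = log₂(21.562) ≈ 4.4305 half-lives elapsed in 19.9 days.
t½ = 19.9/4.4305 ≈ 4.4916 days.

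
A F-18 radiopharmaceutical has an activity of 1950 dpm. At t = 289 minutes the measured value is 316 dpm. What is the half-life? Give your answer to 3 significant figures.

110 minutes

A/A₀ = 316/1950 ≈ 0.16205.
n = log₂(6.1709) ≈ 2.6255 half-lives elapsed in 289 minutes.
t½ = 289/2.6255 ≈ 110.08 minutes.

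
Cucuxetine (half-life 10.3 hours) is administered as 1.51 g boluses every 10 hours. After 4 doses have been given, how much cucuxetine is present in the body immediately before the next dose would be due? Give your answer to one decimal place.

1.5 g

The 4 doses were given 40, 30, 20, 10 hours ago.
Total = 1.51·(1/2)^(40/10.3) + 1.51·(1/2)^(30/10.3) + 1.51·(1/2)^(20/10.3) + 1.51·(1/2)^(10/10.3)
      = 0.10231 + 0.20054 + 0.39305 + 0.7704 ≈ 1.4663 g.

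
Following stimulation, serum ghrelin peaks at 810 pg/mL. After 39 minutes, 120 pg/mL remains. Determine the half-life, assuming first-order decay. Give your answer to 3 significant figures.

14.2 minutes

A/A₀ = 120/810 ≈ 0.14815.
n = log₂(6.75) ≈ 2.7549 half-lives elapsed in 39 minutes.
t½ = 39/2.7549 ≈ 14.157 minutes.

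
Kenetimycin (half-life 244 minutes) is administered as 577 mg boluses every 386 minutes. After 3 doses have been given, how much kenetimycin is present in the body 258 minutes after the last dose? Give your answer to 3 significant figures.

The 3 doses were given 1030, 644, 258 minutes ago.
Total = 577·(1/2)^(1030/244) + 577·(1/2)^(644/244) + 577·(1/2)^(258/244)
      = 30.934 + 92.609 + 277.25 ≈ 400.79 mg.

401 mg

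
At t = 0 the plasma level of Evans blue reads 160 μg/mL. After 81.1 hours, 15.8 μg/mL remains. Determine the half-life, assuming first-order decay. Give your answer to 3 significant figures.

24.3 hours

A/A₀ = 15.8/160 ≈ 0.09875.
n = log₂(10.127) ≈ 3.3401 half-lives elapsed in 81.1 hours.
t½ = 81.1/3.3401 ≈ 24.281 hours.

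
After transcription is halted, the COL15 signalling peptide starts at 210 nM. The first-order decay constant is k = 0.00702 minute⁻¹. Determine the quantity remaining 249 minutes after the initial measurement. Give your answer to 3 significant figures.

t½ = ln 2 / k = 0.69315 / 0.00702 ≈ 98.739 minutes.
Number of half-lives: n = 249/98.739 ≈ 2.5218.
Remaining = 210 × (1/2)^2.5218 = 210 × 0.17413 ≈ 36.566 nM.

36.6 nM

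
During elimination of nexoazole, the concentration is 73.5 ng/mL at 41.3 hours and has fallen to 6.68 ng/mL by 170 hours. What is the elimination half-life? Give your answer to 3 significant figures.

37.2 hours

Over Δt = 170 − 41.3 = 128.7 hours, the level fell by a factor of 73.5/6.68 ≈ 11.003.
n = log₂(11.003) ≈ 3.4598 half-lives, so t½ = 128.7/3.4598 ≈ 37.198 hours.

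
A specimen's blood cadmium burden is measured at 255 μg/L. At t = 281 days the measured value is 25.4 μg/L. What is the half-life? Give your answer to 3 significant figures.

84.4 days

A/A₀ = 25.4/255 ≈ 0.099608.
n = log₂(10.039) ≈ 3.3276 half-lives elapsed in 281 days.
t½ = 281/3.3276 ≈ 84.445 days.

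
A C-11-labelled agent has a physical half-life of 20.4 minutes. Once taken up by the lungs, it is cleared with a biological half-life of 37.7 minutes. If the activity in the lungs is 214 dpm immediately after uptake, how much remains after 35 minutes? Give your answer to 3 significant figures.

1/t_eff = 1/t_phys + 1/t_biol = 1/20.4 + 1/37.7 = 0.075545 per minute.
t_eff = 20.4 × 37.7 / (20.4 + 37.7) ≈ 13.237 minutes.
Remaining = 214 × (1/2)^(35/13.237) = 214 × (1/2)^2.6441 ≈ 34.235 dpm.

34.2 dpm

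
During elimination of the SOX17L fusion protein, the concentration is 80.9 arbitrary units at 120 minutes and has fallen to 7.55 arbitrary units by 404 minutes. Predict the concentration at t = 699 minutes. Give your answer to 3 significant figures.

Over Δt = 404 − 120 = 284 minutes, the level fell by a factor of 80.9/7.55 ≈ 10.715.
n = log₂(10.715) ≈ 3.4216 half-lives, so t½ = 284/3.4216 ≈ 83.002 minutes.
From t = 404 to t = 699: 7.55 × (1/2)^((699−404)/83.002) ≈ 0.64276 arbitrary units.

0.643 arbitrary units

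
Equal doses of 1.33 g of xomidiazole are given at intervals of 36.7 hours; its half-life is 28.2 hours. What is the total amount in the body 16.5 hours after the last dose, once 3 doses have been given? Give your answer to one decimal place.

The 3 doses were given 89.9, 53.2, 16.5 hours ago.
Total = 1.33·(1/2)^(89.9/28.2) + 1.33·(1/2)^(53.2/28.2) + 1.33·(1/2)^(16.5/28.2)
      = 0.14594 + 0.35971 + 0.88658 ≈ 1.3922 g.

1.4 g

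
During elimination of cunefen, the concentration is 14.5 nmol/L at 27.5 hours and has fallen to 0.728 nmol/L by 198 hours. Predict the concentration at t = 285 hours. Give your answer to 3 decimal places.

Over Δt = 198 − 27.5 = 170.5 hours, the level fell by a factor of 14.5/0.728 ≈ 19.918.
n = log₂(19.918) ≈ 4.316 half-lives, so t½ = 170.5/4.316 ≈ 39.504 hours.
From t = 198 to t = 285: 0.728 × (1/2)^((285−198)/39.504) ≈ 0.15819 nmol/L.

0.158 nmol/L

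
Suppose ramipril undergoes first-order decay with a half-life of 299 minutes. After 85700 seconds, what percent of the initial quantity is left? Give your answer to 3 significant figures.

85700 seconds = 1428.33 minutes.
n = 1428.33/299 ≈ 4.777 half-lives.
Fraction remaining = (1/2)^4.777 ≈ 0.036473, i.e. 3.6473%.

3.65%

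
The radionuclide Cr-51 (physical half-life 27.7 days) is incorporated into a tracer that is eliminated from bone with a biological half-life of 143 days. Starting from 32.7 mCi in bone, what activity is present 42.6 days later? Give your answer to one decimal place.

9.2 mCi

1/t_eff = 1/t_phys + 1/t_biol = 1/27.7 + 1/143 = 0.043094 per day.
t_eff = 27.7 × 143 / (27.7 + 143) ≈ 23.205 days.
Remaining = 32.7 × (1/2)^(42.6/23.205) = 32.7 × (1/2)^1.8358 ≈ 9.1604 mCi.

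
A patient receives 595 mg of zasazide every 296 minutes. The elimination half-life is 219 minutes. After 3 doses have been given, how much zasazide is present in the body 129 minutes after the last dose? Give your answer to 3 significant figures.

611 mg

The 3 doses were given 721, 425, 129 minutes ago.
Total = 595·(1/2)^(721/219) + 595·(1/2)^(425/219) + 595·(1/2)^(129/219)
      = 60.737 + 155 + 395.55 ≈ 611.28 mg.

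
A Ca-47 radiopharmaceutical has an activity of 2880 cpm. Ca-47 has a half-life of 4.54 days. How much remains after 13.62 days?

360 cpm

Elapsed time is 3 half-lives (13.62/4.54).
Each half-life halves the amount: 2880 × (1/2)^3 = 2880/8 = 360 cpm.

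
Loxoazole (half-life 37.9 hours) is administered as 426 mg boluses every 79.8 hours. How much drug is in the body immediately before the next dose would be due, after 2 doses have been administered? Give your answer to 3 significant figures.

The 2 doses were given 159.6, 79.8 hours ago.
Total = 426·(1/2)^(159.6/37.9) + 426·(1/2)^(79.8/37.9)
      = 23.001 + 98.987 ≈ 121.99 mg.

122 mg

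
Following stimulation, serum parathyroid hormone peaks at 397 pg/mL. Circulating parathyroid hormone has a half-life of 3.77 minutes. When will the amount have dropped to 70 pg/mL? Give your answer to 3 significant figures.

9.44 minutes

Fraction remaining = 70/397 ≈ 0.17632.
n = log₂(397/70) = ln(5.6714)/ln 2 ≈ 2.5037 half-lives.
t = n × t½ = 2.5037 × 3.77 ≈ 9.439 minutes.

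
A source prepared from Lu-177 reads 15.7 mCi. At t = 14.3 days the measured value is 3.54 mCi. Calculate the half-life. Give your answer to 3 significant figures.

6.65 days

A/A₀ = 3.54/15.7 ≈ 0.22548.
n = log₂(4.435) ≈ 2.1489 half-lives elapsed in 14.3 days.
t½ = 14.3/2.1489 ≈ 6.6544 days.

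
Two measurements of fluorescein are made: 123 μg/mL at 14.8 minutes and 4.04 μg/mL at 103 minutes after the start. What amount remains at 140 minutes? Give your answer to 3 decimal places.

Over Δt = 103 − 14.8 = 88.2 minutes, the level fell by a factor of 123/4.04 ≈ 30.446.
n = log₂(30.446) ≈ 4.9282 half-lives, so t½ = 88.2/4.9282 ≈ 17.897 minutes.
From t = 103 to t = 140: 4.04 × (1/2)^((140−103)/17.897) ≈ 0.96392 μg/mL.

0.964 μg/mL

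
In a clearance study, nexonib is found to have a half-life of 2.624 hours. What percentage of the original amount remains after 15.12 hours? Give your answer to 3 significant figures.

n = 15.12/2.624 ≈ 5.7622 half-lives.
Fraction remaining = (1/2)^5.7622 ≈ 0.018425, i.e. 1.8425%.

1.84%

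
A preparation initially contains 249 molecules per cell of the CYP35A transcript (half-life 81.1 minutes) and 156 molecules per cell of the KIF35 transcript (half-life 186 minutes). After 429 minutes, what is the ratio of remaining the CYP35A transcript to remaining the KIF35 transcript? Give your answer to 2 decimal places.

0.20

CYP35A transcript: 249 × (1/2)^(429/81.1) = 249 × (1/2)^5.2898 ≈ 6.3653 molecules per cell.
KIF35 transcript: 156 × (1/2)^(429/186) = 156 × (1/2)^2.3065 ≈ 31.536 molecules per cell.
Ratio ≈ 6.3653 / 31.536 ≈ 0.20184.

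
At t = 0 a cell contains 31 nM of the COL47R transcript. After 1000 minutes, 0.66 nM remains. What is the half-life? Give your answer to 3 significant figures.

A/A₀ = 0.66/31 ≈ 0.02129.
n = log₂(46.97) ≈ 5.5537 half-lives elapsed in 1000 minutes.
t½ = 1000/5.5537 ≈ 180.06 minutes.

180 minutes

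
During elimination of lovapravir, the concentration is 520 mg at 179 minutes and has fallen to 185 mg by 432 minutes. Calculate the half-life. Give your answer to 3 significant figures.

Over Δt = 432 − 179 = 253 minutes, the level fell by a factor of 520/185 ≈ 2.8108.
n = log₂(2.8108) ≈ 1.491 half-lives, so t½ = 253/1.491 ≈ 169.69 minutes.

170 minutes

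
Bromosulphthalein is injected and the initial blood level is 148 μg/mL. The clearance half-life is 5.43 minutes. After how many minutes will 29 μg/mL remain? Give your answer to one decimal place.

12.8 minutes

Fraction remaining = 29/148 ≈ 0.19595.
n = log₂(148/29) = ln(5.1034)/ln 2 ≈ 2.3515 half-lives.
t = n × t½ = 2.3515 × 5.43 ≈ 12.768 minutes.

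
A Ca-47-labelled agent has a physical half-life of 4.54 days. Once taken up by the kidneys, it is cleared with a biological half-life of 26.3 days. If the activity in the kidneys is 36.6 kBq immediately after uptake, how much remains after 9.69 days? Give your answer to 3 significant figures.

1/t_eff = 1/t_phys + 1/t_biol = 1/4.54 + 1/26.3 = 0.25829 per day.
t_eff = 4.54 × 26.3 / (4.54 + 26.3) ≈ 3.8717 days.
Remaining = 36.6 × (1/2)^(9.69/3.8717) = 36.6 × (1/2)^2.5028 ≈ 6.4575 kBq.

6.46 kBq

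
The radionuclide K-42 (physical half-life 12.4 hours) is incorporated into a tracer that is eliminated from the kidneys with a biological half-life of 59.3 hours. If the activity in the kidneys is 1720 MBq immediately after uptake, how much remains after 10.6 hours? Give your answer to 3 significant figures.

1/t_eff = 1/t_phys + 1/t_biol = 1/12.4 + 1/59.3 = 0.097509 per hour.
t_eff = 12.4 × 59.3 / (12.4 + 59.3) ≈ 10.256 hours.
Remaining = 1720 × (1/2)^(10.6/10.256) = 1720 × (1/2)^1.0336 ≈ 840.21 MBq.

840 MBq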